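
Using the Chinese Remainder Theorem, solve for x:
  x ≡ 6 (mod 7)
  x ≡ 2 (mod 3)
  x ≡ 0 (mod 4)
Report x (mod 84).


Moduli 7, 3, 4 are pairwise coprime; by CRT there is a unique solution modulo M = 7 · 3 · 4 = 84.
Solve pairwise, accumulating the modulus:
  Start with x ≡ 6 (mod 7).
  Combine with x ≡ 2 (mod 3): since gcd(7, 3) = 1, we get a unique residue mod 21.
    Write x = 6 + 7·t and substitute into x ≡ 2 (mod 3): 7·t ≡ 2 − 6 = -4 (mod 3).
    Reduce coefficients mod 3: 1·t ≡ 2 (mod 3).
    So t ≡ 2 (mod 3).
    Then x = 6 + 7·2 = 20, valid modulo lcm(7, 3) = 21: x ≡ 20 (mod 21).
  Combine with x ≡ 0 (mod 4): since gcd(21, 4) = 1, we get a unique residue mod 84.
    Write x = 20 + 21·t and substitute into x ≡ 0 (mod 4): 21·t ≡ 0 − 20 = -20 (mod 4).
    Reduce coefficients mod 4: 1·t ≡ 0 (mod 4).
    So t ≡ 0 (mod 4).
    Then x = 20 + 21·0 = 20, valid modulo lcm(21, 4) = 84: x ≡ 20 (mod 84).
Verify: 20 mod 7 = 6 ✓, 20 mod 3 = 2 ✓, 20 mod 4 = 0 ✓.

x ≡ 20 (mod 84).


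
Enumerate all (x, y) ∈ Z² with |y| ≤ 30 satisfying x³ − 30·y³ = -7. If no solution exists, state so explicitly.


The equation is x³ - 30y³ = -7. For fixed y, x³ = 30·y³ − 7, so a solution requires the RHS to be a perfect cube.
Strategy: iterate y from -30 to 30, compute RHS = 30·y³ − 7, and check whether it is a (positive or negative) perfect cube.
Check small values of y:
  y = 0: RHS = -7 is not a perfect cube.
  y = 1: RHS = 23 is not a perfect cube.
  y = -1: RHS = -37 is not a perfect cube.
  y = 2: RHS = 233 is not a perfect cube.
  y = -2: RHS = -247 is not a perfect cube.
  y = 3: RHS = 803 is not a perfect cube.
  y = -3: RHS = -817 is not a perfect cube.
Continuing the search up to |y| = 30 finds no solutions either.
No (x, y) in the scanned range satisfies the equation.

No integer solutions with |y| ≤ 30.


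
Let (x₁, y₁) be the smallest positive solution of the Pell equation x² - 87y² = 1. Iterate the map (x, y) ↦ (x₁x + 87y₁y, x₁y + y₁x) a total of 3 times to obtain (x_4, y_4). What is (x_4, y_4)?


Step 1: Find the fundamental solution (x₁, y₁) of x² - 87y² = 1.
  Expand √87 as a continued fraction. a₀ = ⌊√87⌋ = 9; iterate m_{k+1} = d_k·a_k − m_k, d_{k+1} = (87 − m_{k+1}²)/d_k, a_{k+1} = ⌊(a₀ + m_{k+1})/d_{k+1}⌋ (starting m₀ = 0, d₀ = 1), with convergents p_k = a_k·p_{k-1} + p_{k-2}, q_k = a_k·q_{k-1} + q_{k-2} (p₋₁ = 1, q₋₁ = 0):
  k = 0: a₀ = 9; p₀/q₀ = 9/1; p₀² − 87·q₀² = 81 − 87 = -6.
  k = 1: m = 9, d = 6, a = ⌊(9 + 9)/6⌋ = 3; p/q = (3·9 + 1)/(3·1 + 0) = 28/3; p² − 87·q² = 784 − 783 = 1.
  The first convergent with p² − 87·q² = 1 gives the fundamental solution (x₁, y₁) = (28, 3).
Step 2: Apply the recurrence (x_{n+1}, y_{n+1}) = (x₁x_n + 87y₁y_n, x₁y_n + y₁x_n) repeatedly.
  From (x_1, y_1) = (28, 3): x_2 = 28·28 + 87·3·3 = 1567; y_2 = 28·3 + 3·28 = 168.
  From (x_2, y_2) = (1567, 168): x_3 = 28·1567 + 87·3·168 = 87724; y_3 = 28·168 + 3·1567 = 9405.
  From (x_3, y_3) = (87724, 9405): x_4 = 28·87724 + 87·3·9405 = 4910977; y_4 = 28·9405 + 3·87724 = 526512.
Step 3: Verify x_4² - 87·y_4² = 24117695094529 - 24117695094528 = 1 (should be 1). ✓

(x_1, y_1) = (28, 3); (x_4, y_4) = (4910977, 526512).


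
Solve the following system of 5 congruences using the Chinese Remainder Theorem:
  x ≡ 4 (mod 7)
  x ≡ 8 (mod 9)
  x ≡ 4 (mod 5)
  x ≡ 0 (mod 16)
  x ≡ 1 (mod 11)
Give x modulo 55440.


Product of moduli M = 7 · 9 · 5 · 16 · 11 = 55440.
Merge one congruence at a time:
  Start: x ≡ 4 (mod 7).
  Combine with x ≡ 8 (mod 9); new modulus lcm = 63.
    Write x = 4 + 7·t and substitute into x ≡ 8 (mod 9): 7·t ≡ 8 − 4 = 4 (mod 9).
    The inverse of 7 mod 9 is 4 (since 7·4 = 28 = 3·9 + 1), so t ≡ 4·4 = 16 ≡ 7 (mod 9).
    Then x = 4 + 7·7 = 53, valid modulo lcm(7, 9) = 63: x ≡ 53 (mod 63).
  Combine with x ≡ 4 (mod 5); new modulus lcm = 315.
    Write x = 53 + 63·t and substitute into x ≡ 4 (mod 5): 63·t ≡ 4 − 53 = -49 (mod 5).
    Reduce coefficients mod 5: 3·t ≡ 1 (mod 5).
    The inverse of 3 mod 5 is 2 (since 3·2 = 6 = 1·5 + 1), so t ≡ 2·1 = 2 ≡ 2 (mod 5).
    Then x = 53 + 63·2 = 179, valid modulo lcm(63, 5) = 315: x ≡ 179 (mod 315).
  Combine with x ≡ 0 (mod 16); new modulus lcm = 5040.
    Write x = 179 + 315·t and substitute into x ≡ 0 (mod 16): 315·t ≡ 0 − 179 = -179 (mod 16).
    Reduce coefficients mod 16: 11·t ≡ 13 (mod 16).
    The inverse of 11 mod 16 is 3 (since 11·3 = 33 = 2·16 + 1), so t ≡ 3·13 = 39 ≡ 7 (mod 16).
    Then x = 179 + 315·7 = 2384, valid modulo lcm(315, 16) = 5040: x ≡ 2384 (mod 5040).
  Combine with x ≡ 1 (mod 11); new modulus lcm = 55440.
    Write x = 2384 + 5040·t and substitute into x ≡ 1 (mod 11): 5040·t ≡ 1 − 2384 = -2383 (mod 11).
    Reduce coefficients mod 11: 2·t ≡ 4 (mod 11).
    The inverse of 2 mod 11 is 6 (since 2·6 = 12 = 1·11 + 1), so t ≡ 6·4 = 24 ≡ 2 (mod 11).
    Then x = 2384 + 5040·2 = 12464, valid modulo lcm(5040, 11) = 55440: x ≡ 12464 (mod 55440).
Verify against each original: 12464 mod 7 = 4, 12464 mod 9 = 8, 12464 mod 5 = 4, 12464 mod 16 = 0, 12464 mod 11 = 1.

x ≡ 12464 (mod 55440).


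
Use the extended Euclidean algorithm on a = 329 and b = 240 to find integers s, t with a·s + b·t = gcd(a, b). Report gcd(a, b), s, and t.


Euclidean algorithm on (329, 240) — divide until remainder is 0:
  329 = 1 · 240 + 89
  240 = 2 · 89 + 62
  89 = 1 · 62 + 27
  62 = 2 · 27 + 8
  27 = 3 · 8 + 3
  8 = 2 · 3 + 2
  3 = 1 · 2 + 1
  2 = 2 · 1 + 0
gcd(329, 240) = 1.
Track Bezout coefficients alongside the remainders: start with r₀ = 329 = a·1 + b·0 (s = 1, t = 0) and r₁ = 240 = a·0 + b·1 (s = 0, t = 1); each new remainder r_{k+1} = r_{k-1} − q_k·r_k inherits s_{k+1} = s_{k-1} − q_k·s_k, t_{k+1} = t_{k-1} − q_k·t_k, so r_k = a·s_k + b·t_k at every step:
  q = 1: r = 89, s = 1 − 1·0 = 1, t = 0 − 1·1 = -1  (check: 329·1 + 240·(-1) = 89)
  q = 2: r = 62, s = 0 − 2·1 = -2, t = 1 − 2·(-1) = 3  (check: 329·(-2) + 240·3 = 62)
  q = 1: r = 27, s = 1 − 1·(-2) = 3, t = -1 − 1·3 = -4  (check: 329·3 + 240·(-4) = 27)
  q = 2: r = 8, s = -2 − 2·3 = -8, t = 3 − 2·(-4) = 11  (check: 329·(-8) + 240·11 = 8)
  q = 3: r = 3, s = 3 − 3·(-8) = 27, t = -4 − 3·11 = -37  (check: 329·27 + 240·(-37) = 3)
  q = 2: r = 2, s = -8 − 2·27 = -62, t = 11 − 2·(-37) = 85  (check: 329·(-62) + 240·85 = 2)
  q = 1: r = 1, s = 27 − 1·(-62) = 89, t = -37 − 1·85 = -122  (check: 329·89 + 240·(-122) = 1)
The row with r = 1 (the gcd) gives the Bezout coefficients s = 89, t = -122.
Result: 329 · (89) + 240 · (-122) = 1.

gcd(329, 240) = 1; s = 89, t = -122 (check: 329·89 + 240·(-122) = 1).


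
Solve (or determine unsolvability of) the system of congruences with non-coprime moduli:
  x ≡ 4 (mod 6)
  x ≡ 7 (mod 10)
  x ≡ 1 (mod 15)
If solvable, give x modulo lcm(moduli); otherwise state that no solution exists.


Moduli 6, 10, 15 are not pairwise coprime, so CRT works modulo lcm(m_i) when all pairwise compatibility conditions hold.
Pairwise compatibility: gcd(m_i, m_j) must divide a_i - a_j for every pair.
Merge one congruence at a time:
  Start: x ≡ 4 (mod 6).
  Combine with x ≡ 7 (mod 10): gcd(6, 10) = 2, and 7 - 4 = 3 is NOT divisible by 2.
    ⇒ system is inconsistent (no integer solution).

No solution (the system is inconsistent).


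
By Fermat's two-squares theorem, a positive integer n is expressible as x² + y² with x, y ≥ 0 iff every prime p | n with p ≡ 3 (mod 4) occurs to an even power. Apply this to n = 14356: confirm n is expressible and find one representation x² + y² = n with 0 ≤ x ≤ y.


Step 1: Factor n = 14356 = 2^2 · 37 · 97.
Step 2: Check the mod-4 condition on each prime factor: 2 = 2 (special); 37 ≡ 1 (mod 4), exponent 1; 97 ≡ 1 (mod 4), exponent 1.
All primes ≡ 3 (mod 4) appear to even exponent (or don't appear), so by the two-squares theorem n IS expressible as a sum of two squares.
Step 3: Build a representation. Group n = k² · m with k = 2 and m = 37 · 97 = 3589 (a product of primes ≡ 1 (mod 4)); a representation of m scales to one of n via (k·x)² + (k·y)² = k²(x² + y²). Each prime p ≡ 1 (mod 4) is itself a sum of two squares; find a² by testing p − a² for a perfect square:
  37: 37 − 1² = 36 = 6² ⇒ 37 = 1² + 6².
  97: 97 − 1² = 96, 97 − 2² = 93, 97 − 3² = 88, 97 − 4² = 81 = 9² ⇒ 97 = 4² + 9².
  Combine using the Brahmagupta–Fibonacci identity (a² + b²)(c² + d²) = (ac − bd)² + (ad + bc)² = (ac + bd)² + (ad − bc)²:
  37 · 97 = 3589: from (1² + 6²)(4² + 9²), take (1·4 − 6·9, 1·9 + 6·4) = (4 − 54, 9 + 24) = (-50, 33); dropping signs (only squares matter) gives (50, 33); check 50² + 33² = 2500 + 1089 = 3589 ✓.
  Scale by k = 2: (2·50, 2·33) = (100, 66).
Step 4: Order so x ≤ y and verify: 66² + 100² = 4356 + 10000 = 14356 = n. ✓

n = 14356 = 66² + 100² (one valid representation with x ≤ y).


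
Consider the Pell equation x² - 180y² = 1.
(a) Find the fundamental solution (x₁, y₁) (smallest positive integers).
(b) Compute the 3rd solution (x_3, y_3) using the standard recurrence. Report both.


Step 1: Find the fundamental solution (x₁, y₁) of x² - 180y² = 1.
  Expand √180 as a continued fraction. a₀ = ⌊√180⌋ = 13; iterate m_{k+1} = d_k·a_k − m_k, d_{k+1} = (180 − m_{k+1}²)/d_k, a_{k+1} = ⌊(a₀ + m_{k+1})/d_{k+1}⌋ (starting m₀ = 0, d₀ = 1), with convergents p_k = a_k·p_{k-1} + p_{k-2}, q_k = a_k·q_{k-1} + q_{k-2} (p₋₁ = 1, q₋₁ = 0):
  k = 0: a₀ = 13; p₀/q₀ = 13/1; p₀² − 180·q₀² = 169 − 180 = -11.
  k = 1: m = 13, d = 11, a = ⌊(13 + 13)/11⌋ = 2; p/q = (2·13 + 1)/(2·1 + 0) = 27/2; p² − 180·q² = 729 − 720 = 9.
  k = 2: m = 9, d = 9, a = ⌊(13 + 9)/9⌋ = 2; p/q = (2·27 + 13)/(2·2 + 1) = 67/5; p² − 180·q² = 4489 − 4500 = -11.
  k = 3: m = 9, d = 11, a = ⌊(13 + 9)/11⌋ = 2; p/q = (2·67 + 27)/(2·5 + 2) = 161/12; p² − 180·q² = 25921 − 25920 = 1.
  The first convergent with p² − 180·q² = 1 gives the fundamental solution (x₁, y₁) = (161, 12).
Step 2: Apply the recurrence (x_{n+1}, y_{n+1}) = (x₁x_n + 180y₁y_n, x₁y_n + y₁x_n) repeatedly.
  From (x_1, y_1) = (161, 12): x_2 = 161·161 + 180·12·12 = 51841; y_2 = 161·12 + 12·161 = 3864.
  From (x_2, y_2) = (51841, 3864): x_3 = 161·51841 + 180·12·3864 = 16692641; y_3 = 161·3864 + 12·51841 = 1244196.
Step 3: Verify x_3² - 180·y_3² = 278644263554881 - 278644263554880 = 1 (should be 1). ✓

(x_1, y_1) = (161, 12); (x_3, y_3) = (16692641, 1244196).


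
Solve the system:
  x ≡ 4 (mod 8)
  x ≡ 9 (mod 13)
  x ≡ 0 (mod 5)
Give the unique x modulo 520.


Moduli 8, 13, 5 are pairwise coprime; by CRT there is a unique solution modulo M = 8 · 13 · 5 = 520.
Solve pairwise, accumulating the modulus:
  Start with x ≡ 4 (mod 8).
  Combine with x ≡ 9 (mod 13): since gcd(8, 13) = 1, we get a unique residue mod 104.
    Write x = 4 + 8·t and substitute into x ≡ 9 (mod 13): 8·t ≡ 9 − 4 = 5 (mod 13).
    The inverse of 8 mod 13 is 5 (since 8·5 = 40 = 3·13 + 1), so t ≡ 5·5 = 25 ≡ 12 (mod 13).
    Then x = 4 + 8·12 = 100, valid modulo lcm(8, 13) = 104: x ≡ 100 (mod 104).
  Combine with x ≡ 0 (mod 5): since gcd(104, 5) = 1, we get a unique residue mod 520.
    Write x = 100 + 104·t and substitute into x ≡ 0 (mod 5): 104·t ≡ 0 − 100 = -100 (mod 5).
    Reduce coefficients mod 5: 4·t ≡ 0 (mod 5).
    The inverse of 4 mod 5 is 4 (since 4·4 = 16 = 3·5 + 1), so t ≡ 4·0 = 0 ≡ 0 (mod 5).
    Then x = 100 + 104·0 = 100, valid modulo lcm(104, 5) = 520: x ≡ 100 (mod 520).
Verify: 100 mod 8 = 4 ✓, 100 mod 13 = 9 ✓, 100 mod 5 = 0 ✓.

x ≡ 100 (mod 520).


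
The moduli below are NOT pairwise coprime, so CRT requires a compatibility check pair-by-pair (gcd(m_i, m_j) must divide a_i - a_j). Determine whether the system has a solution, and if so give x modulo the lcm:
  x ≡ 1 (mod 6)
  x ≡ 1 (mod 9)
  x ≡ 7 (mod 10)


Moduli 6, 9, 10 are not pairwise coprime, so CRT works modulo lcm(m_i) when all pairwise compatibility conditions hold.
Pairwise compatibility: gcd(m_i, m_j) must divide a_i - a_j for every pair.
Merge one congruence at a time:
  Start: x ≡ 1 (mod 6).
  Combine with x ≡ 1 (mod 9): gcd(6, 9) = 3; 1 - 1 = 0, which IS divisible by 3, so compatible.
    Write x = 1 + 6·t and substitute into x ≡ 1 (mod 9): 6·t ≡ 1 − 1 = 0 (mod 9).
    Divide the congruence (and modulus) by g = 3: 2·t ≡ 0 (mod 3).
    The inverse of 2 mod 3 is 2 (since 2·2 = 4 = 1·3 + 1), so t ≡ 2·0 = 0 ≡ 0 (mod 3).
    Then x = 1 + 6·0 = 1, valid modulo lcm(6, 9) = 18: x ≡ 1 (mod 18).
  Combine with x ≡ 7 (mod 10): gcd(18, 10) = 2; 7 - 1 = 6, which IS divisible by 2, so compatible.
    Write x = 1 + 18·t and substitute into x ≡ 7 (mod 10): 18·t ≡ 7 − 1 = 6 (mod 10).
    Divide the congruence (and modulus) by g = 2: 9·t ≡ 3 (mod 5).
    Reduce coefficients mod 5: 4·t ≡ 3 (mod 5).
    The inverse of 4 mod 5 is 4 (since 4·4 = 16 = 3·5 + 1), so t ≡ 4·3 = 12 ≡ 2 (mod 5).
    Then x = 1 + 18·2 = 37, valid modulo lcm(18, 10) = 90: x ≡ 37 (mod 90).
Verify: 37 mod 6 = 1, 37 mod 9 = 1, 37 mod 10 = 7.

x ≡ 37 (mod 90).


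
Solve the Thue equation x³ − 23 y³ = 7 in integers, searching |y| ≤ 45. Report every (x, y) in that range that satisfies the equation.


The equation is x³ - 23y³ = 7. For fixed y, x³ = 23·y³ + 7, so a solution requires the RHS to be a perfect cube.
Strategy: iterate y from -45 to 45, compute RHS = 23·y³ + 7, and check whether it is a (positive or negative) perfect cube.
Check small values of y:
  y = 0: RHS = 7 is not a perfect cube.
  y = 1: RHS = 30 is not a perfect cube.
  y = -1: RHS = -16 is not a perfect cube.
  y = 2: RHS = 191 is not a perfect cube.
  y = -2: RHS = -177 is not a perfect cube.
  y = 3: RHS = 628 is not a perfect cube.
  y = -3: RHS = -614 is not a perfect cube.
Continuing the search up to |y| = 45 finds no solutions either.
No (x, y) in the scanned range satisfies the equation.

No integer solutions with |y| ≤ 45.


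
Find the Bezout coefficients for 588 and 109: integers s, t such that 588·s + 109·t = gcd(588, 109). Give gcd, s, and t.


Euclidean algorithm on (588, 109) — divide until remainder is 0:
  588 = 5 · 109 + 43
  109 = 2 · 43 + 23
  43 = 1 · 23 + 20
  23 = 1 · 20 + 3
  20 = 6 · 3 + 2
  3 = 1 · 2 + 1
  2 = 2 · 1 + 0
gcd(588, 109) = 1.
Track Bezout coefficients alongside the remainders: start with r₀ = 588 = a·1 + b·0 (s = 1, t = 0) and r₁ = 109 = a·0 + b·1 (s = 0, t = 1); each new remainder r_{k+1} = r_{k-1} − q_k·r_k inherits s_{k+1} = s_{k-1} − q_k·s_k, t_{k+1} = t_{k-1} − q_k·t_k, so r_k = a·s_k + b·t_k at every step:
  q = 5: r = 43, s = 1 − 5·0 = 1, t = 0 − 5·1 = -5  (check: 588·1 + 109·(-5) = 43)
  q = 2: r = 23, s = 0 − 2·1 = -2, t = 1 − 2·(-5) = 11  (check: 588·(-2) + 109·11 = 23)
  q = 1: r = 20, s = 1 − 1·(-2) = 3, t = -5 − 1·11 = -16  (check: 588·3 + 109·(-16) = 20)
  q = 1: r = 3, s = -2 − 1·3 = -5, t = 11 − 1·(-16) = 27  (check: 588·(-5) + 109·27 = 3)
  q = 6: r = 2, s = 3 − 6·(-5) = 33, t = -16 − 6·27 = -178  (check: 588·33 + 109·(-178) = 2)
  q = 1: r = 1, s = -5 − 1·33 = -38, t = 27 − 1·(-178) = 205  (check: 588·(-38) + 109·205 = 1)
The row with r = 1 (the gcd) gives the Bezout coefficients s = -38, t = 205.
Result: 588 · (-38) + 109 · (205) = 1.

gcd(588, 109) = 1; s = -38, t = 205 (check: 588·(-38) + 109·205 = 1).


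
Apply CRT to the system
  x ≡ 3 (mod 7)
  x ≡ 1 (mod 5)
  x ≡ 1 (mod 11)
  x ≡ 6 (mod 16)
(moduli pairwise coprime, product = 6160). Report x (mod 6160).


Product of moduli M = 7 · 5 · 11 · 16 = 6160.
Merge one congruence at a time:
  Start: x ≡ 3 (mod 7).
  Combine with x ≡ 1 (mod 5); new modulus lcm = 35.
    Write x = 3 + 7·t and substitute into x ≡ 1 (mod 5): 7·t ≡ 1 − 3 = -2 (mod 5).
    Reduce coefficients mod 5: 2·t ≡ 3 (mod 5).
    The inverse of 2 mod 5 is 3 (since 2·3 = 6 = 1·5 + 1), so t ≡ 3·3 = 9 ≡ 4 (mod 5).
    Then x = 3 + 7·4 = 31, valid modulo lcm(7, 5) = 35: x ≡ 31 (mod 35).
  Combine with x ≡ 1 (mod 11); new modulus lcm = 385.
    Write x = 31 + 35·t and substitute into x ≡ 1 (mod 11): 35·t ≡ 1 − 31 = -30 (mod 11).
    Reduce coefficients mod 11: 2·t ≡ 3 (mod 11).
    The inverse of 2 mod 11 is 6 (since 2·6 = 12 = 1·11 + 1), so t ≡ 6·3 = 18 ≡ 7 (mod 11).
    Then x = 31 + 35·7 = 276, valid modulo lcm(35, 11) = 385: x ≡ 276 (mod 385).
  Combine with x ≡ 6 (mod 16); new modulus lcm = 6160.
    Write x = 276 + 385·t and substitute into x ≡ 6 (mod 16): 385·t ≡ 6 − 276 = -270 (mod 16).
    Reduce coefficients mod 16: 1·t ≡ 2 (mod 16).
    So t ≡ 2 (mod 16).
    Then x = 276 + 385·2 = 1046, valid modulo lcm(385, 16) = 6160: x ≡ 1046 (mod 6160).
Verify against each original: 1046 mod 7 = 3, 1046 mod 5 = 1, 1046 mod 11 = 1, 1046 mod 16 = 6.

x ≡ 1046 (mod 6160).


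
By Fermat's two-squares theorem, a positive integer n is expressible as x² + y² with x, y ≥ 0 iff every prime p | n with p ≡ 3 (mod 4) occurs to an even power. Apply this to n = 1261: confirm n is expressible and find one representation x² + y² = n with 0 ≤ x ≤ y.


Step 1: Factor n = 1261 = 13 · 97.
Step 2: Check the mod-4 condition on each prime factor: 13 ≡ 1 (mod 4), exponent 1; 97 ≡ 1 (mod 4), exponent 1.
All primes ≡ 3 (mod 4) appear to even exponent (or don't appear), so by the two-squares theorem n IS expressible as a sum of two squares.
Step 3: Build a representation. Here n = 13 · 97 is a product of primes ≡ 1 (mod 4). Each prime p ≡ 1 (mod 4) is itself a sum of two squares; find a² by testing p − a² for a perfect square:
  13: 13 − 1² = 12, 13 − 2² = 9 = 3² ⇒ 13 = 2² + 3².
  97: 97 − 1² = 96, 97 − 2² = 93, 97 − 3² = 88, 97 − 4² = 81 = 9² ⇒ 97 = 4² + 9².
  Combine using the Brahmagupta–Fibonacci identity (a² + b²)(c² + d²) = (ac − bd)² + (ad + bc)² = (ac + bd)² + (ad − bc)²:
  13 · 97 = 1261: from (2² + 3²)(4² + 9²), take (2·4 − 3·9, 2·9 + 3·4) = (8 − 27, 18 + 12) = (-19, 30); dropping signs (only squares matter) gives (19, 30); check 19² + 30² = 361 + 900 = 1261 ✓.
Step 4: Order so x ≤ y and verify: 19² + 30² = 361 + 900 = 1261 = n. ✓

n = 1261 = 19² + 30² (one valid representation with x ≤ y).


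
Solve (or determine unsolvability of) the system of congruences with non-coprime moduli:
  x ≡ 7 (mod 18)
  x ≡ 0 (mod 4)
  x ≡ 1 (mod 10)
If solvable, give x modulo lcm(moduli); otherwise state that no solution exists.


Moduli 18, 4, 10 are not pairwise coprime, so CRT works modulo lcm(m_i) when all pairwise compatibility conditions hold.
Pairwise compatibility: gcd(m_i, m_j) must divide a_i - a_j for every pair.
Merge one congruence at a time:
  Start: x ≡ 7 (mod 18).
  Combine with x ≡ 0 (mod 4): gcd(18, 4) = 2, and 0 - 7 = -7 is NOT divisible by 2.
    ⇒ system is inconsistent (no integer solution).

No solution (the system is inconsistent).


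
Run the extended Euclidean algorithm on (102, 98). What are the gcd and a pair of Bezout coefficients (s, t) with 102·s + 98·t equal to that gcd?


Euclidean algorithm on (102, 98) — divide until remainder is 0:
  102 = 1 · 98 + 4
  98 = 24 · 4 + 2
  4 = 2 · 2 + 0
gcd(102, 98) = 2.
Track Bezout coefficients alongside the remainders: start with r₀ = 102 = a·1 + b·0 (s = 1, t = 0) and r₁ = 98 = a·0 + b·1 (s = 0, t = 1); each new remainder r_{k+1} = r_{k-1} − q_k·r_k inherits s_{k+1} = s_{k-1} − q_k·s_k, t_{k+1} = t_{k-1} − q_k·t_k, so r_k = a·s_k + b·t_k at every step:
  q = 1: r = 4, s = 1 − 1·0 = 1, t = 0 − 1·1 = -1  (check: 102·1 + 98·(-1) = 4)
  q = 24: r = 2, s = 0 − 24·1 = -24, t = 1 − 24·(-1) = 25  (check: 102·(-24) + 98·25 = 2)
The row with r = 2 (the gcd) gives the Bezout coefficients s = -24, t = 25.
Result: 102 · (-24) + 98 · (25) = 2.

gcd(102, 98) = 2; s = -24, t = 25 (check: 102·(-24) + 98·25 = 2).


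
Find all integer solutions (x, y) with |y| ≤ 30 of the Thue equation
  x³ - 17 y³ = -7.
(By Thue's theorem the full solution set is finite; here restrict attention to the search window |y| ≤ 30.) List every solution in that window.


The equation is x³ - 17y³ = -7. For fixed y, x³ = 17·y³ − 7, so a solution requires the RHS to be a perfect cube.
Strategy: iterate y from -30 to 30, compute RHS = 17·y³ − 7, and check whether it is a (positive or negative) perfect cube.
Check small values of y:
  y = 0: RHS = -7 is not a perfect cube.
  y = 1: RHS = 10 is not a perfect cube.
  y = -1: RHS = -24 is not a perfect cube.
  y = 2: RHS = 129 is not a perfect cube.
  y = -2: RHS = -143 is not a perfect cube.
  y = 3: RHS = 452 is not a perfect cube.
  y = -3: RHS = -466 is not a perfect cube.
Continuing the search up to |y| = 30 finds no solutions either.
No (x, y) in the scanned range satisfies the equation.

No integer solutions with |y| ≤ 30.


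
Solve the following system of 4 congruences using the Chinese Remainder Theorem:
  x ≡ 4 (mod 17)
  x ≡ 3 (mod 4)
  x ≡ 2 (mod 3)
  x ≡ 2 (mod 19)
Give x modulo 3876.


Product of moduli M = 17 · 4 · 3 · 19 = 3876.
Merge one congruence at a time:
  Start: x ≡ 4 (mod 17).
  Combine with x ≡ 3 (mod 4); new modulus lcm = 68.
    Write x = 4 + 17·t and substitute into x ≡ 3 (mod 4): 17·t ≡ 3 − 4 = -1 (mod 4).
    Reduce coefficients mod 4: 1·t ≡ 3 (mod 4).
    So t ≡ 3 (mod 4).
    Then x = 4 + 17·3 = 55, valid modulo lcm(17, 4) = 68: x ≡ 55 (mod 68).
  Combine with x ≡ 2 (mod 3); new modulus lcm = 204.
    Write x = 55 + 68·t and substitute into x ≡ 2 (mod 3): 68·t ≡ 2 − 55 = -53 (mod 3).
    Reduce coefficients mod 3: 2·t ≡ 1 (mod 3).
    The inverse of 2 mod 3 is 2 (since 2·2 = 4 = 1·3 + 1), so t ≡ 2·1 = 2 ≡ 2 (mod 3).
    Then x = 55 + 68·2 = 191, valid modulo lcm(68, 3) = 204: x ≡ 191 (mod 204).
  Combine with x ≡ 2 (mod 19); new modulus lcm = 3876.
    Write x = 191 + 204·t and substitute into x ≡ 2 (mod 19): 204·t ≡ 2 − 191 = -189 (mod 19).
    Reduce coefficients mod 19: 14·t ≡ 1 (mod 19).
    The inverse of 14 mod 19 is 15 (since 14·15 = 210 = 11·19 + 1), so t ≡ 15·1 = 15 ≡ 15 (mod 19).
    Then x = 191 + 204·15 = 3251, valid modulo lcm(204, 19) = 3876: x ≡ 3251 (mod 3876).
Verify against each original: 3251 mod 17 = 4, 3251 mod 4 = 3, 3251 mod 3 = 2, 3251 mod 19 = 2.

x ≡ 3251 (mod 3876).


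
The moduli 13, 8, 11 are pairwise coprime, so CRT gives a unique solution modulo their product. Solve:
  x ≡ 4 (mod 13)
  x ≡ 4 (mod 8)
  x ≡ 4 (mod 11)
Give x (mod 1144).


Moduli 13, 8, 11 are pairwise coprime; by CRT there is a unique solution modulo M = 13 · 8 · 11 = 1144.
Solve pairwise, accumulating the modulus:
  Start with x ≡ 4 (mod 13).
  Combine with x ≡ 4 (mod 8): since gcd(13, 8) = 1, we get a unique residue mod 104.
    Write x = 4 + 13·t and substitute into x ≡ 4 (mod 8): 13·t ≡ 4 − 4 = 0 (mod 8).
    Reduce coefficients mod 8: 5·t ≡ 0 (mod 8).
    The inverse of 5 mod 8 is 5 (since 5·5 = 25 = 3·8 + 1), so t ≡ 5·0 = 0 ≡ 0 (mod 8).
    Then x = 4 + 13·0 = 4, valid modulo lcm(13, 8) = 104: x ≡ 4 (mod 104).
  Combine with x ≡ 4 (mod 11): since gcd(104, 11) = 1, we get a unique residue mod 1144.
    Write x = 4 + 104·t and substitute into x ≡ 4 (mod 11): 104·t ≡ 4 − 4 = 0 (mod 11).
    Reduce coefficients mod 11: 5·t ≡ 0 (mod 11).
    The inverse of 5 mod 11 is 9 (since 5·9 = 45 = 4·11 + 1), so t ≡ 9·0 = 0 ≡ 0 (mod 11).
    Then x = 4 + 104·0 = 4, valid modulo lcm(104, 11) = 1144: x ≡ 4 (mod 1144).
Verify: 4 mod 13 = 4 ✓, 4 mod 8 = 4 ✓, 4 mod 11 = 4 ✓.

x ≡ 4 (mod 1144).


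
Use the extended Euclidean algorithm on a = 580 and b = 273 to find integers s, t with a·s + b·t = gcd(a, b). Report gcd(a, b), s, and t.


Euclidean algorithm on (580, 273) — divide until remainder is 0:
  580 = 2 · 273 + 34
  273 = 8 · 34 + 1
  34 = 34 · 1 + 0
gcd(580, 273) = 1.
Track Bezout coefficients alongside the remainders: start with r₀ = 580 = a·1 + b·0 (s = 1, t = 0) and r₁ = 273 = a·0 + b·1 (s = 0, t = 1); each new remainder r_{k+1} = r_{k-1} − q_k·r_k inherits s_{k+1} = s_{k-1} − q_k·s_k, t_{k+1} = t_{k-1} − q_k·t_k, so r_k = a·s_k + b·t_k at every step:
  q = 2: r = 34, s = 1 − 2·0 = 1, t = 0 − 2·1 = -2  (check: 580·1 + 273·(-2) = 34)
  q = 8: r = 1, s = 0 − 8·1 = -8, t = 1 − 8·(-2) = 17  (check: 580·(-8) + 273·17 = 1)
The row with r = 1 (the gcd) gives the Bezout coefficients s = -8, t = 17.
Result: 580 · (-8) + 273 · (17) = 1.

gcd(580, 273) = 1; s = -8, t = 17 (check: 580·(-8) + 273·17 = 1).


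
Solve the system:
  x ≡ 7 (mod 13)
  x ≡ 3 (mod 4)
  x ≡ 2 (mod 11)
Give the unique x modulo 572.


Moduli 13, 4, 11 are pairwise coprime; by CRT there is a unique solution modulo M = 13 · 4 · 11 = 572.
Solve pairwise, accumulating the modulus:
  Start with x ≡ 7 (mod 13).
  Combine with x ≡ 3 (mod 4): since gcd(13, 4) = 1, we get a unique residue mod 52.
    Write x = 7 + 13·t and substitute into x ≡ 3 (mod 4): 13·t ≡ 3 − 7 = -4 (mod 4).
    Reduce coefficients mod 4: 1·t ≡ 0 (mod 4).
    So t ≡ 0 (mod 4).
    Then x = 7 + 13·0 = 7, valid modulo lcm(13, 4) = 52: x ≡ 7 (mod 52).
  Combine with x ≡ 2 (mod 11): since gcd(52, 11) = 1, we get a unique residue mod 572.
    Write x = 7 + 52·t and substitute into x ≡ 2 (mod 11): 52·t ≡ 2 − 7 = -5 (mod 11).
    Reduce coefficients mod 11: 8·t ≡ 6 (mod 11).
    The inverse of 8 mod 11 is 7 (since 8·7 = 56 = 5·11 + 1), so t ≡ 7·6 = 42 ≡ 9 (mod 11).
    Then x = 7 + 52·9 = 475, valid modulo lcm(52, 11) = 572: x ≡ 475 (mod 572).
Verify: 475 mod 13 = 7 ✓, 475 mod 4 = 3 ✓, 475 mod 11 = 2 ✓.

x ≡ 475 (mod 572).


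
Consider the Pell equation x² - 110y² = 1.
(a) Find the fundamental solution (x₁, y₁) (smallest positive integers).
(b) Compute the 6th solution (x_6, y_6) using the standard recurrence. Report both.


Step 1: Find the fundamental solution (x₁, y₁) of x² - 110y² = 1.
  Expand √110 as a continued fraction. a₀ = ⌊√110⌋ = 10; iterate m_{k+1} = d_k·a_k − m_k, d_{k+1} = (110 − m_{k+1}²)/d_k, a_{k+1} = ⌊(a₀ + m_{k+1})/d_{k+1}⌋ (starting m₀ = 0, d₀ = 1), with convergents p_k = a_k·p_{k-1} + p_{k-2}, q_k = a_k·q_{k-1} + q_{k-2} (p₋₁ = 1, q₋₁ = 0):
  k = 0: a₀ = 10; p₀/q₀ = 10/1; p₀² − 110·q₀² = 100 − 110 = -10.
  k = 1: m = 10, d = 10, a = ⌊(10 + 10)/10⌋ = 2; p/q = (2·10 + 1)/(2·1 + 0) = 21/2; p² − 110·q² = 441 − 440 = 1.
  The first convergent with p² − 110·q² = 1 gives the fundamental solution (x₁, y₁) = (21, 2).
Step 2: Apply the recurrence (x_{n+1}, y_{n+1}) = (x₁x_n + 110y₁y_n, x₁y_n + y₁x_n) repeatedly.
  From (x_1, y_1) = (21, 2): x_2 = 21·21 + 110·2·2 = 881; y_2 = 21·2 + 2·21 = 84.
  From (x_2, y_2) = (881, 84): x_3 = 21·881 + 110·2·84 = 36981; y_3 = 21·84 + 2·881 = 3526.
  From (x_3, y_3) = (36981, 3526): x_4 = 21·36981 + 110·2·3526 = 1552321; y_4 = 21·3526 + 2·36981 = 148008.
  From (x_4, y_4) = (1552321, 148008): x_5 = 21·1552321 + 110·2·148008 = 65160501; y_5 = 21·148008 + 2·1552321 = 6212810.
  From (x_5, y_5) = (65160501, 6212810): x_6 = 21·65160501 + 110·2·6212810 = 2735188721; y_6 = 21·6212810 + 2·65160501 = 260790012.
Step 3: Verify x_6² - 110·y_6² = 7481257339485615841 - 7481257339485615840 = 1 (should be 1). ✓

(x_1, y_1) = (21, 2); (x_6, y_6) = (2735188721, 260790012).


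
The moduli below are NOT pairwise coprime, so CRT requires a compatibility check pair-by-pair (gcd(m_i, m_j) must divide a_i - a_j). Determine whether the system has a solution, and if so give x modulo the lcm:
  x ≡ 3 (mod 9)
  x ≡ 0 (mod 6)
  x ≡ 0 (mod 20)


Moduli 9, 6, 20 are not pairwise coprime, so CRT works modulo lcm(m_i) when all pairwise compatibility conditions hold.
Pairwise compatibility: gcd(m_i, m_j) must divide a_i - a_j for every pair.
Merge one congruence at a time:
  Start: x ≡ 3 (mod 9).
  Combine with x ≡ 0 (mod 6): gcd(9, 6) = 3; 0 - 3 = -3, which IS divisible by 3, so compatible.
    Write x = 3 + 9·t and substitute into x ≡ 0 (mod 6): 9·t ≡ 0 − 3 = -3 (mod 6).
    Divide the congruence (and modulus) by g = 3: 3·t ≡ -1 (mod 2).
    Reduce coefficients mod 2: 1·t ≡ 1 (mod 2).
    So t ≡ 1 (mod 2).
    Then x = 3 + 9·1 = 12, valid modulo lcm(9, 6) = 18: x ≡ 12 (mod 18).
  Combine with x ≡ 0 (mod 20): gcd(18, 20) = 2; 0 - 12 = -12, which IS divisible by 2, so compatible.
    Write x = 12 + 18·t and substitute into x ≡ 0 (mod 20): 18·t ≡ 0 − 12 = -12 (mod 20).
    Divide the congruence (and modulus) by g = 2: 9·t ≡ -6 (mod 10).
    Reduce coefficients mod 10: 9·t ≡ 4 (mod 10).
    The inverse of 9 mod 10 is 9 (since 9·9 = 81 = 8·10 + 1), so t ≡ 9·4 = 36 ≡ 6 (mod 10).
    Then x = 12 + 18·6 = 120, valid modulo lcm(18, 20) = 180: x ≡ 120 (mod 180).
Verify: 120 mod 9 = 3, 120 mod 6 = 0, 120 mod 20 = 0.

x ≡ 120 (mod 180).


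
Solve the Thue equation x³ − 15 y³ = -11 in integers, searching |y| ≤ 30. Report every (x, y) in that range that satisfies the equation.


The equation is x³ - 15y³ = -11. For fixed y, x³ = 15·y³ − 11, so a solution requires the RHS to be a perfect cube.
Strategy: iterate y from -30 to 30, compute RHS = 15·y³ − 11, and check whether it is a (positive or negative) perfect cube.
Check small values of y:
  y = 0: RHS = -11 is not a perfect cube.
  y = 1: RHS = 4 is not a perfect cube.
  y = -1: RHS = -26 is not a perfect cube.
  y = 2: RHS = 109 is not a perfect cube.
  y = -2: RHS = -131 is not a perfect cube.
  y = 3: RHS = 394 is not a perfect cube.
  y = -3: RHS = -416 is not a perfect cube.
Continuing the search up to |y| = 30 finds no solutions either.
No (x, y) in the scanned range satisfies the equation.

No integer solutions with |y| ≤ 30.


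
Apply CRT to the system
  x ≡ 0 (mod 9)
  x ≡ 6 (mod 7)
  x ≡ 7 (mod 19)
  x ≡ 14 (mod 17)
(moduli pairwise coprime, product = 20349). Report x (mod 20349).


Product of moduli M = 9 · 7 · 19 · 17 = 20349.
Merge one congruence at a time:
  Start: x ≡ 0 (mod 9).
  Combine with x ≡ 6 (mod 7); new modulus lcm = 63.
    Write x = 0 + 9·t and substitute into x ≡ 6 (mod 7): 9·t ≡ 6 − 0 = 6 (mod 7).
    Reduce coefficients mod 7: 2·t ≡ 6 (mod 7).
    The inverse of 2 mod 7 is 4 (since 2·4 = 8 = 1·7 + 1), so t ≡ 4·6 = 24 ≡ 3 (mod 7).
    Then x = 0 + 9·3 = 27, valid modulo lcm(9, 7) = 63: x ≡ 27 (mod 63).
  Combine with x ≡ 7 (mod 19); new modulus lcm = 1197.
    Write x = 27 + 63·t and substitute into x ≡ 7 (mod 19): 63·t ≡ 7 − 27 = -20 (mod 19).
    Reduce coefficients mod 19: 6·t ≡ 18 (mod 19).
    The inverse of 6 mod 19 is 16 (since 6·16 = 96 = 5·19 + 1), so t ≡ 16·18 = 288 ≡ 3 (mod 19).
    Then x = 27 + 63·3 = 216, valid modulo lcm(63, 19) = 1197: x ≡ 216 (mod 1197).
  Combine with x ≡ 14 (mod 17); new modulus lcm = 20349.
    Write x = 216 + 1197·t and substitute into x ≡ 14 (mod 17): 1197·t ≡ 14 − 216 = -202 (mod 17).
    Reduce coefficients mod 17: 7·t ≡ 2 (mod 17).
    The inverse of 7 mod 17 is 5 (since 7·5 = 35 = 2·17 + 1), so t ≡ 5·2 = 10 ≡ 10 (mod 17).
    Then x = 216 + 1197·10 = 12186, valid modulo lcm(1197, 17) = 20349: x ≡ 12186 (mod 20349).
Verify against each original: 12186 mod 9 = 0, 12186 mod 7 = 6, 12186 mod 19 = 7, 12186 mod 17 = 14.

x ≡ 12186 (mod 20349).


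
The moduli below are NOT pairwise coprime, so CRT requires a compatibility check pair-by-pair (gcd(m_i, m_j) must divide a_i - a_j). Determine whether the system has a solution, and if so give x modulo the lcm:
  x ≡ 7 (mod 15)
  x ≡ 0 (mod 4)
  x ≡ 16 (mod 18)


Moduli 15, 4, 18 are not pairwise coprime, so CRT works modulo lcm(m_i) when all pairwise compatibility conditions hold.
Pairwise compatibility: gcd(m_i, m_j) must divide a_i - a_j for every pair.
Merge one congruence at a time:
  Start: x ≡ 7 (mod 15).
  Combine with x ≡ 0 (mod 4): gcd(15, 4) = 1; 0 - 7 = -7, which IS divisible by 1, so compatible.
    Write x = 7 + 15·t and substitute into x ≡ 0 (mod 4): 15·t ≡ 0 − 7 = -7 (mod 4).
    Reduce coefficients mod 4: 3·t ≡ 1 (mod 4).
    The inverse of 3 mod 4 is 3 (since 3·3 = 9 = 2·4 + 1), so t ≡ 3·1 = 3 ≡ 3 (mod 4).
    Then x = 7 + 15·3 = 52, valid modulo lcm(15, 4) = 60: x ≡ 52 (mod 60).
  Combine with x ≡ 16 (mod 18): gcd(60, 18) = 6; 16 - 52 = -36, which IS divisible by 6, so compatible.
    Write x = 52 + 60·t and substitute into x ≡ 16 (mod 18): 60·t ≡ 16 − 52 = -36 (mod 18).
    Divide the congruence (and modulus) by g = 6: 10·t ≡ -6 (mod 3).
    Reduce coefficients mod 3: 1·t ≡ 0 (mod 3).
    So t ≡ 0 (mod 3).
    Then x = 52 + 60·0 = 52, valid modulo lcm(60, 18) = 180: x ≡ 52 (mod 180).
Verify: 52 mod 15 = 7, 52 mod 4 = 0, 52 mod 18 = 16.

x ≡ 52 (mod 180).


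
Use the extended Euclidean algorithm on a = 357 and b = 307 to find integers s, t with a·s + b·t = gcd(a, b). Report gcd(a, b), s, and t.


Euclidean algorithm on (357, 307) — divide until remainder is 0:
  357 = 1 · 307 + 50
  307 = 6 · 50 + 7
  50 = 7 · 7 + 1
  7 = 7 · 1 + 0
gcd(357, 307) = 1.
Track Bezout coefficients alongside the remainders: start with r₀ = 357 = a·1 + b·0 (s = 1, t = 0) and r₁ = 307 = a·0 + b·1 (s = 0, t = 1); each new remainder r_{k+1} = r_{k-1} − q_k·r_k inherits s_{k+1} = s_{k-1} − q_k·s_k, t_{k+1} = t_{k-1} − q_k·t_k, so r_k = a·s_k + b·t_k at every step:
  q = 1: r = 50, s = 1 − 1·0 = 1, t = 0 − 1·1 = -1  (check: 357·1 + 307·(-1) = 50)
  q = 6: r = 7, s = 0 − 6·1 = -6, t = 1 − 6·(-1) = 7  (check: 357·(-6) + 307·7 = 7)
  q = 7: r = 1, s = 1 − 7·(-6) = 43, t = -1 − 7·7 = -50  (check: 357·43 + 307·(-50) = 1)
The row with r = 1 (the gcd) gives the Bezout coefficients s = 43, t = -50.
Result: 357 · (43) + 307 · (-50) = 1.

gcd(357, 307) = 1; s = 43, t = -50 (check: 357·43 + 307·(-50) = 1).


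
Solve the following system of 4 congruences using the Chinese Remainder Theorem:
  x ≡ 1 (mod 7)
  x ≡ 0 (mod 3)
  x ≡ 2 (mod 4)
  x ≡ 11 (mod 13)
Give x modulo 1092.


Product of moduli M = 7 · 3 · 4 · 13 = 1092.
Merge one congruence at a time:
  Start: x ≡ 1 (mod 7).
  Combine with x ≡ 0 (mod 3); new modulus lcm = 21.
    Write x = 1 + 7·t and substitute into x ≡ 0 (mod 3): 7·t ≡ 0 − 1 = -1 (mod 3).
    Reduce coefficients mod 3: 1·t ≡ 2 (mod 3).
    So t ≡ 2 (mod 3).
    Then x = 1 + 7·2 = 15, valid modulo lcm(7, 3) = 21: x ≡ 15 (mod 21).
  Combine with x ≡ 2 (mod 4); new modulus lcm = 84.
    Write x = 15 + 21·t and substitute into x ≡ 2 (mod 4): 21·t ≡ 2 − 15 = -13 (mod 4).
    Reduce coefficients mod 4: 1·t ≡ 3 (mod 4).
    So t ≡ 3 (mod 4).
    Then x = 15 + 21·3 = 78, valid modulo lcm(21, 4) = 84: x ≡ 78 (mod 84).
  Combine with x ≡ 11 (mod 13); new modulus lcm = 1092.
    Write x = 78 + 84·t and substitute into x ≡ 11 (mod 13): 84·t ≡ 11 − 78 = -67 (mod 13).
    Reduce coefficients mod 13: 6·t ≡ 11 (mod 13).
    The inverse of 6 mod 13 is 11 (since 6·11 = 66 = 5·13 + 1), so t ≡ 11·11 = 121 ≡ 4 (mod 13).
    Then x = 78 + 84·4 = 414, valid modulo lcm(84, 13) = 1092: x ≡ 414 (mod 1092).
Verify against each original: 414 mod 7 = 1, 414 mod 3 = 0, 414 mod 4 = 2, 414 mod 13 = 11.

x ≡ 414 (mod 1092).


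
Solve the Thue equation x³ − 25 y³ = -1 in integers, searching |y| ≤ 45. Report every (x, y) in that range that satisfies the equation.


The equation is x³ - 25y³ = -1. For fixed y, x³ = 25·y³ − 1, so a solution requires the RHS to be a perfect cube.
Strategy: iterate y from -45 to 45, compute RHS = 25·y³ − 1, and check whether it is a (positive or negative) perfect cube.
Check small values of y:
  y = 0: RHS = -1 = (-1)³ ⇒ x = -1 works.
  y = 1: RHS = 24 is not a perfect cube.
  y = -1: RHS = -26 is not a perfect cube.
  y = 2: RHS = 199 is not a perfect cube.
  y = -2: RHS = -201 is not a perfect cube.
  y = 3: RHS = 674 is not a perfect cube.
  y = -3: RHS = -676 is not a perfect cube.
Continuing the search up to |y| = 45 finds no further solutions beyond those listed.
Collected solutions: (-1, 0).

Solutions (with |y| ≤ 45): (-1, 0).


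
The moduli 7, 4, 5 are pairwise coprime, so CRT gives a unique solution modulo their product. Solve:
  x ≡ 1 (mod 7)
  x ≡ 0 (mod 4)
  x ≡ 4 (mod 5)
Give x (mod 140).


Moduli 7, 4, 5 are pairwise coprime; by CRT there is a unique solution modulo M = 7 · 4 · 5 = 140.
Solve pairwise, accumulating the modulus:
  Start with x ≡ 1 (mod 7).
  Combine with x ≡ 0 (mod 4): since gcd(7, 4) = 1, we get a unique residue mod 28.
    Write x = 1 + 7·t and substitute into x ≡ 0 (mod 4): 7·t ≡ 0 − 1 = -1 (mod 4).
    Reduce coefficients mod 4: 3·t ≡ 3 (mod 4).
    The inverse of 3 mod 4 is 3 (since 3·3 = 9 = 2·4 + 1), so t ≡ 3·3 = 9 ≡ 1 (mod 4).
    Then x = 1 + 7·1 = 8, valid modulo lcm(7, 4) = 28: x ≡ 8 (mod 28).
  Combine with x ≡ 4 (mod 5): since gcd(28, 5) = 1, we get a unique residue mod 140.
    Write x = 8 + 28·t and substitute into x ≡ 4 (mod 5): 28·t ≡ 4 − 8 = -4 (mod 5).
    Reduce coefficients mod 5: 3·t ≡ 1 (mod 5).
    The inverse of 3 mod 5 is 2 (since 3·2 = 6 = 1·5 + 1), so t ≡ 2·1 = 2 ≡ 2 (mod 5).
    Then x = 8 + 28·2 = 64, valid modulo lcm(28, 5) = 140: x ≡ 64 (mod 140).
Verify: 64 mod 7 = 1 ✓, 64 mod 4 = 0 ✓, 64 mod 5 = 4 ✓.

x ≡ 64 (mod 140).


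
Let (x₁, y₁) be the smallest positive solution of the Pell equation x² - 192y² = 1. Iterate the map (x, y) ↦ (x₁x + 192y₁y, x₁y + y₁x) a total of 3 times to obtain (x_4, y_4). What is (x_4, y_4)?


Step 1: Find the fundamental solution (x₁, y₁) of x² - 192y² = 1.
  Expand √192 as a continued fraction. a₀ = ⌊√192⌋ = 13; iterate m_{k+1} = d_k·a_k − m_k, d_{k+1} = (192 − m_{k+1}²)/d_k, a_{k+1} = ⌊(a₀ + m_{k+1})/d_{k+1}⌋ (starting m₀ = 0, d₀ = 1), with convergents p_k = a_k·p_{k-1} + p_{k-2}, q_k = a_k·q_{k-1} + q_{k-2} (p₋₁ = 1, q₋₁ = 0):
  k = 0: a₀ = 13; p₀/q₀ = 13/1; p₀² − 192·q₀² = 169 − 192 = -23.
  k = 1: m = 13, d = 23, a = ⌊(13 + 13)/23⌋ = 1; p/q = (1·13 + 1)/(1·1 + 0) = 14/1; p² − 192·q² = 196 − 192 = 4.
  k = 2: m = 10, d = 4, a = ⌊(13 + 10)/4⌋ = 5; p/q = (5·14 + 13)/(5·1 + 1) = 83/6; p² − 192·q² = 6889 − 6912 = -23.
  k = 3: m = 10, d = 23, a = ⌊(13 + 10)/23⌋ = 1; p/q = (1·83 + 14)/(1·6 + 1) = 97/7; p² − 192·q² = 9409 − 9408 = 1.
  The first convergent with p² − 192·q² = 1 gives the fundamental solution (x₁, y₁) = (97, 7).
Step 2: Apply the recurrence (x_{n+1}, y_{n+1}) = (x₁x_n + 192y₁y_n, x₁y_n + y₁x_n) repeatedly.
  From (x_1, y_1) = (97, 7): x_2 = 97·97 + 192·7·7 = 18817; y_2 = 97·7 + 7·97 = 1358.
  From (x_2, y_2) = (18817, 1358): x_3 = 97·18817 + 192·7·1358 = 3650401; y_3 = 97·1358 + 7·18817 = 263445.
  From (x_3, y_3) = (3650401, 263445): x_4 = 97·3650401 + 192·7·263445 = 708158977; y_4 = 97·263445 + 7·3650401 = 51106972.
Step 3: Verify x_4² - 192·y_4² = 501489136705686529 - 501489136705686528 = 1 (should be 1). ✓

(x_1, y_1) = (97, 7); (x_4, y_4) = (708158977, 51106972).


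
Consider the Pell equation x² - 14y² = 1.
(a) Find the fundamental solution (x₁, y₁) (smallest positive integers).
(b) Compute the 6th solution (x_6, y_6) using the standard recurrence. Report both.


Step 1: Find the fundamental solution (x₁, y₁) of x² - 14y² = 1.
  Expand √14 as a continued fraction. a₀ = ⌊√14⌋ = 3; iterate m_{k+1} = d_k·a_k − m_k, d_{k+1} = (14 − m_{k+1}²)/d_k, a_{k+1} = ⌊(a₀ + m_{k+1})/d_{k+1}⌋ (starting m₀ = 0, d₀ = 1), with convergents p_k = a_k·p_{k-1} + p_{k-2}, q_k = a_k·q_{k-1} + q_{k-2} (p₋₁ = 1, q₋₁ = 0):
  k = 0: a₀ = 3; p₀/q₀ = 3/1; p₀² − 14·q₀² = 9 − 14 = -5.
  k = 1: m = 3, d = 5, a = ⌊(3 + 3)/5⌋ = 1; p/q = (1·3 + 1)/(1·1 + 0) = 4/1; p² − 14·q² = 16 − 14 = 2.
  k = 2: m = 2, d = 2, a = ⌊(3 + 2)/2⌋ = 2; p/q = (2·4 + 3)/(2·1 + 1) = 11/3; p² − 14·q² = 121 − 126 = -5.
  k = 3: m = 2, d = 5, a = ⌊(3 + 2)/5⌋ = 1; p/q = (1·11 + 4)/(1·3 + 1) = 15/4; p² − 14·q² = 225 − 224 = 1.
  The first convergent with p² − 14·q² = 1 gives the fundamental solution (x₁, y₁) = (15, 4).
Step 2: Apply the recurrence (x_{n+1}, y_{n+1}) = (x₁x_n + 14y₁y_n, x₁y_n + y₁x_n) repeatedly.
  From (x_1, y_1) = (15, 4): x_2 = 15·15 + 14·4·4 = 449; y_2 = 15·4 + 4·15 = 120.
  From (x_2, y_2) = (449, 120): x_3 = 15·449 + 14·4·120 = 13455; y_3 = 15·120 + 4·449 = 3596.
  From (x_3, y_3) = (13455, 3596): x_4 = 15·13455 + 14·4·3596 = 403201; y_4 = 15·3596 + 4·13455 = 107760.
  From (x_4, y_4) = (403201, 107760): x_5 = 15·403201 + 14·4·107760 = 12082575; y_5 = 15·107760 + 4·403201 = 3229204.
  From (x_5, y_5) = (12082575, 3229204): x_6 = 15·12082575 + 14·4·3229204 = 362074049; y_6 = 15·3229204 + 4·12082575 = 96768360.
Step 3: Verify x_6² - 14·y_6² = 131097616959254401 - 131097616959254400 = 1 (should be 1). ✓

(x_1, y_1) = (15, 4); (x_6, y_6) = (362074049, 96768360).
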